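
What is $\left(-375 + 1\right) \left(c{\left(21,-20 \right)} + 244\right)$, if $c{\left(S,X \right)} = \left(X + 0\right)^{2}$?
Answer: $-240856$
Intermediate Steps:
$c{\left(S,X \right)} = X^{2}$
$\left(-375 + 1\right) \left(c{\left(21,-20 \right)} + 244\right) = \left(-375 + 1\right) \left(\left(-20\right)^{2} + 244\right) = - 374 \left(400 + 244\right) = \left(-374\right) 644 = -240856$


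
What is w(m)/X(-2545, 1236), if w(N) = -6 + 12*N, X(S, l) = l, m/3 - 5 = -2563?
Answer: -15349/206 ≈ -74.510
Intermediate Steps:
m = -7674 (m = 15 + 3*(-2563) = 15 - 7689 = -7674)
w(m)/X(-2545, 1236) = (-6 + 12*(-7674))/1236 = (-6 - 92088)*(1/1236) = -92094*1/1236 = -15349/206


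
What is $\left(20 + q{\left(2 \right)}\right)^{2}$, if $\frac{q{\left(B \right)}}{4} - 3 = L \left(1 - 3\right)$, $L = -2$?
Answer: $2304$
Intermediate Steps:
$q{\left(B \right)} = 28$ ($q{\left(B \right)} = 12 + 4 \left(- 2 \left(1 - 3\right)\right) = 12 + 4 \left(\left(-2\right) \left(-2\right)\right) = 12 + 4 \cdot 4 = 12 + 16 = 28$)
$\left(20 + q{\left(2 \right)}\right)^{2} = \left(20 + 28\right)^{2} = 48^{2} = 2304$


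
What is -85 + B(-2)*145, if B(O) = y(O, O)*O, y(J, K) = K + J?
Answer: 1075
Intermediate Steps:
y(J, K) = J + K
B(O) = 2*O**2 (B(O) = (O + O)*O = (2*O)*O = 2*O**2)
-85 + B(-2)*145 = -85 + (2*(-2)**2)*145 = -85 + (2*4)*145 = -85 + 8*145 = -85 + 1160 = 1075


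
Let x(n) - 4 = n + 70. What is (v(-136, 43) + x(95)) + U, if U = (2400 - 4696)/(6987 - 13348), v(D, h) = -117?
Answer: 333068/6361 ≈ 52.361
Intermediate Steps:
x(n) = 74 + n (x(n) = 4 + (n + 70) = 4 + (70 + n) = 74 + n)
U = 2296/6361 (U = -2296/(-6361) = -2296*(-1/6361) = 2296/6361 ≈ 0.36095)
(v(-136, 43) + x(95)) + U = (-117 + (74 + 95)) + 2296/6361 = (-117 + 169) + 2296/6361 = 52 + 2296/6361 = 333068/6361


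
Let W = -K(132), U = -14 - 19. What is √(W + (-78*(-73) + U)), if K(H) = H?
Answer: √5529 ≈ 74.357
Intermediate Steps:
U = -33
W = -132 (W = -1*132 = -132)
√(W + (-78*(-73) + U)) = √(-132 + (-78*(-73) - 33)) = √(-132 + (5694 - 33)) = √(-132 + 5661) = √5529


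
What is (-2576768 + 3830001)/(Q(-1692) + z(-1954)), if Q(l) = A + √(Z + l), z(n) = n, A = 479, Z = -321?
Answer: -1848518675/2177638 - 1253233*I*√2013/2177638 ≈ -848.86 - 25.821*I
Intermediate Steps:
Q(l) = 479 + √(-321 + l)
(-2576768 + 3830001)/(Q(-1692) + z(-1954)) = (-2576768 + 3830001)/((479 + √(-321 - 1692)) - 1954) = 1253233/((479 + √(-2013)) - 1954) = 1253233/((479 + I*√2013) - 1954) = 1253233/(-1475 + I*√2013)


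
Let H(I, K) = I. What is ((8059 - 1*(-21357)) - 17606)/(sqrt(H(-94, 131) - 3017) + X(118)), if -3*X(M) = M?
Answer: -4180740/41923 - 106290*I*sqrt(3111)/41923 ≈ -99.724 - 141.41*I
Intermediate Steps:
X(M) = -M/3
((8059 - 1*(-21357)) - 17606)/(sqrt(H(-94, 131) - 3017) + X(118)) = ((8059 - 1*(-21357)) - 17606)/(sqrt(-94 - 3017) - 1/3*118) = ((8059 + 21357) - 17606)/(sqrt(-3111) - 118/3) = (29416 - 17606)/(I*sqrt(3111) - 118/3) = 11810/(-118/3 + I*sqrt(3111))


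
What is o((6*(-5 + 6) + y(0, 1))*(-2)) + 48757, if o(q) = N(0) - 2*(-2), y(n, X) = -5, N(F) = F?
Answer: 48761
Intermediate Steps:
o(q) = 4 (o(q) = 0 - 2*(-2) = 0 + 4 = 4)
o((6*(-5 + 6) + y(0, 1))*(-2)) + 48757 = 4 + 48757 = 48761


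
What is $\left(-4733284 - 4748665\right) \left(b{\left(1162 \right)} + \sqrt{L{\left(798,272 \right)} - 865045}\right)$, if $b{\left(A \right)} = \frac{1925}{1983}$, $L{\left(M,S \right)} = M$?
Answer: $- \frac{18252751825}{1983} - 9481949 i \sqrt{864247} \approx -9.2046 \cdot 10^{6} - 8.8149 \cdot 10^{9} i$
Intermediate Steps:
$b{\left(A \right)} = \frac{1925}{1983}$ ($b{\left(A \right)} = 1925 \cdot \frac{1}{1983} = \frac{1925}{1983}$)
$\left(-4733284 - 4748665\right) \left(b{\left(1162 \right)} + \sqrt{L{\left(798,272 \right)} - 865045}\right) = \left(-4733284 - 4748665\right) \left(\frac{1925}{1983} + \sqrt{798 - 865045}\right) = - 9481949 \left(\frac{1925}{1983} + \sqrt{-864247}\right) = - 9481949 \left(\frac{1925}{1983} + i \sqrt{864247}\right) = - \frac{18252751825}{1983} - 9481949 i \sqrt{864247}$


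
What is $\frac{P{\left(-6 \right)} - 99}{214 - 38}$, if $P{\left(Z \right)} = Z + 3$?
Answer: $- \frac{51}{88} \approx -0.57955$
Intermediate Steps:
$P{\left(Z \right)} = 3 + Z$
$\frac{P{\left(-6 \right)} - 99}{214 - 38} = \frac{\left(3 - 6\right) - 99}{214 - 38} = \frac{-3 - 99}{176} = \left(-102\right) \frac{1}{176} = - \frac{51}{88}$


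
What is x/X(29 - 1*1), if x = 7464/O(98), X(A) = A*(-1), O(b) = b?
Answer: -933/343 ≈ -2.7201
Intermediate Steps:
X(A) = -A
x = 3732/49 (x = 7464/98 = 7464*(1/98) = 3732/49 ≈ 76.163)
x/X(29 - 1*1) = 3732/(49*((-(29 - 1*1)))) = 3732/(49*((-(29 - 1)))) = 3732/(49*((-1*28))) = (3732/49)/(-28) = (3732/49)*(-1/28) = -933/343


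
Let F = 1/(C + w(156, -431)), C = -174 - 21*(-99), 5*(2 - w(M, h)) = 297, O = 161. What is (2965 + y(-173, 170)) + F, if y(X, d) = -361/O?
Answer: 4406563757/1487318 ≈ 2962.8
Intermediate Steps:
w(M, h) = -287/5 (w(M, h) = 2 - ⅕*297 = 2 - 297/5 = -287/5)
y(X, d) = -361/161
C = 1905 (C = -174 + 2079 = 1905)
F = 5/9238 (F = 1/(1905 - 287/5) = 1/(9238/5) = 5/9238 ≈ 0.00054124)
(2965 + y(-173, 170)) + F = (2965 - 361/161) + 5/9238 = 477004/161 + 5/9238 = 4406563757/1487318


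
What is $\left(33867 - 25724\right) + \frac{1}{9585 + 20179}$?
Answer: $\frac{242368253}{29764} \approx 8143.0$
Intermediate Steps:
$\left(33867 - 25724\right) + \frac{1}{9585 + 20179} = 8143 + \frac{1}{29764} = \frac{242368253}{29764}$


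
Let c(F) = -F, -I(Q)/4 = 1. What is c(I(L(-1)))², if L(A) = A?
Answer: 16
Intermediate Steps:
I(Q) = -4 (I(Q) = -4*1 = -4)
c(I(L(-1)))² = (-1*(-4))² = 4² = 16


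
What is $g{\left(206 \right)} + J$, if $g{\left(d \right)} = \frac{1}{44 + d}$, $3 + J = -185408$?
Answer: $- \frac{46352749}{250} \approx -1.8541 \cdot 10^{5}$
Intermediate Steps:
$J = -185411$ ($J = -3 - 185408 = -185411$)
$g{\left(206 \right)} + J = \frac{1}{44 + 206} - 185411 = \frac{1}{250} - 185411 = - \frac{46352749}{250}$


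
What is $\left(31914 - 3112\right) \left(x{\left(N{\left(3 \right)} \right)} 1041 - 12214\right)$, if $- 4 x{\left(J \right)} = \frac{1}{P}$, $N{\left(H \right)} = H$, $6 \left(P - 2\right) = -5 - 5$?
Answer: $- \frac{748549579}{2} \approx -3.7427 \cdot 10^{8}$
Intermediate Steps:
$P = \frac{1}{3}$ ($P = 2 + \frac{-5 - 5}{6} = 2 + \frac{1}{6} \left(-10\right) = 2 - \frac{5}{3} = \frac{1}{3} \approx 0.33333$)
$x{\left(J \right)} = - \frac{3}{4}$ ($x{\left(J \right)} = - \frac{\frac{1}{\frac{1}{3}}}{4} = \left(- \frac{1}{4}\right) 3 = - \frac{3}{4}$)
$\left(31914 - 3112\right) \left(x{\left(N{\left(3 \right)} \right)} 1041 - 12214\right) = \left(31914 - 3112\right) \left(\left(- \frac{3}{4}\right) 1041 - 12214\right) = 28802 \left(- \frac{3123}{4} - 12214\right) = 28802 \left(- \frac{51979}{4}\right) = - \frac{748549579}{2}$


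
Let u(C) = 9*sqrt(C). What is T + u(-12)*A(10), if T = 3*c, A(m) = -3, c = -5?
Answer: -15 - 54*I*sqrt(3) ≈ -15.0 - 93.531*I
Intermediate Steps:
T = -15 (T = 3*(-5) = -15)
T + u(-12)*A(10) = -15 + (9*sqrt(-12))*(-3) = -15 + (9*(2*I*sqrt(3)))*(-3) = -15 + (18*I*sqrt(3))*(-3) = -15 - 54*I*sqrt(3)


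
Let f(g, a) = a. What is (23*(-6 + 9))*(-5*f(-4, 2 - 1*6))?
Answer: 1380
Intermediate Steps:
(23*(-6 + 9))*(-5*f(-4, 2 - 1*6)) = (23*(-6 + 9))*(-5*(2 - 1*6)) = (23*3)*(-5*(2 - 6)) = 69*(-5*(-4)) = 69*20 = 1380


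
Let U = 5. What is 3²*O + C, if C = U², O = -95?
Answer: -830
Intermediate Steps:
C = 25 (C = 5² = 25)
3²*O + C = 3²*(-95) + 25 = 9*(-95) + 25 = -855 + 25 = -830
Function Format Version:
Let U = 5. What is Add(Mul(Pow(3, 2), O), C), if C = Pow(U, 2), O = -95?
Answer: -830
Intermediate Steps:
C = 25 (C = Pow(5, 2) = 25)
Add(Mul(Pow(3, 2), O), C) = Add(Mul(Pow(3, 2), -95), 25) = Add(Mul(9, -95), 25) = Add(-855, 25) = -830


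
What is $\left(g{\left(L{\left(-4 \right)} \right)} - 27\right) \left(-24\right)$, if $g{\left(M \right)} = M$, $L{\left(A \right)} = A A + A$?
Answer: $360$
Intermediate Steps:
$L{\left(A \right)} = A + A^{2}$ ($L{\left(A \right)} = A^{2} + A = A + A^{2}$)
$\left(g{\left(L{\left(-4 \right)} \right)} - 27\right) \left(-24\right) = \left(- 4 \left(1 - 4\right) - 27\right) \left(-24\right) = \left(\left(-4\right) \left(-3\right) - 27\right) \left(-24\right) = \left(12 - 27\right) \left(-24\right) = \left(-15\right) \left(-24\right) = 360$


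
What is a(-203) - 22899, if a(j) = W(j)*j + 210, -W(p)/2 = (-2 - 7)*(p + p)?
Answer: 1460835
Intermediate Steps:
W(p) = 36*p (W(p) = -2*(-2 - 7)*(p + p) = -(-18)*2*p = -(-36)*p = 36*p)
a(j) = 210 + 36*j**2 (a(j) = (36*j)*j + 210 = 36*j**2 + 210 = 210 + 36*j**2)
a(-203) - 22899 = (210 + 36*(-203)**2) - 22899 = (210 + 36*41209) - 22899 = (210 + 1483524) - 22899 = 1483734 - 22899 = 1460835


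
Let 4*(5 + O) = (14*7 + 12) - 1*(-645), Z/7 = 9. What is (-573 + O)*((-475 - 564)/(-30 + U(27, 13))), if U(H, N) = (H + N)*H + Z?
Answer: 539241/1484 ≈ 363.37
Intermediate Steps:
Z = 63 (Z = 7*9 = 63)
U(H, N) = 63 + H*(H + N) (U(H, N) = (H + N)*H + 63 = H*(H + N) + 63 = 63 + H*(H + N))
O = 735/4 (O = -5 + ((14*7 + 12) - 1*(-645))/4 = -5 + ((98 + 12) + 645)/4 = -5 + (110 + 645)/4 = -5 + (¼)*755 = -5 + 755/4 = 735/4 ≈ 183.75)
(-573 + O)*((-475 - 564)/(-30 + U(27, 13))) = (-573 + 735/4)*((-475 - 564)/(-30 + (63 + 27² + 27*13))) = -(-1617723)/(4*(-30 + (63 + 729 + 351))) = -(-1617723)/(4*(-30 + 1143)) = -(-1617723)/(4*1113) = -1557/4*(-1039/1113) = 539241/1484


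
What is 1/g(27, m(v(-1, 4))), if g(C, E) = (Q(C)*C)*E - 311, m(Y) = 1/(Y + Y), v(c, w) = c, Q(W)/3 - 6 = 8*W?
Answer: -1/9302 ≈ -0.00010750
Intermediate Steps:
Q(W) = 18 + 24*W (Q(W) = 18 + 3*(8*W) = 18 + 24*W)
m(Y) = 1/(2*Y)
g(C, E) = -311 + C*E*(18 + 24*C) (g(C, E) = ((18 + 24*C)*C)*E - 311 = (C*(18 + 24*C))*E - 311 = C*E*(18 + 24*C) - 311 = -311 + C*E*(18 + 24*C))
1/g(27, m(v(-1, 4))) = 1/(-311 + 6*27*((1/2)/(-1))*(3 + 4*27)) = 1/(-311 + 6*27*((1/2)*(-1))*(3 + 108)) = 1/(-311 + 6*27*(-1/2)*111) = 1/(-311 - 8991) = 1/(-9302) = -1/9302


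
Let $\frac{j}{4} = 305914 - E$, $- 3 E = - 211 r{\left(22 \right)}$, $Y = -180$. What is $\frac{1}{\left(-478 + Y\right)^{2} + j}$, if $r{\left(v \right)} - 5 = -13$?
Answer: $\frac{3}{4976612} \approx 6.0282 \cdot 10^{-7}$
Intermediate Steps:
$r{\left(v \right)} = -8$ ($r{\left(v \right)} = 5 - 13 = -8$)
$E = - \frac{1688}{3}$ ($E = - \frac{\left(-211\right) \left(-8\right)}{3} = \left(- \frac{1}{3}\right) 1688 = - \frac{1688}{3} \approx -562.67$)
$j = \frac{3677720}{3}$ ($j = 4 \left(305914 - - \frac{1688}{3}\right) = 4 \left(305914 + \frac{1688}{3}\right) = 4 \cdot \frac{919430}{3} = \frac{3677720}{3} \approx 1.2259 \cdot 10^{6}$)
$\frac{1}{\left(-478 + Y\right)^{2} + j} = \frac{1}{\left(-478 - 180\right)^{2} + \frac{3677720}{3}} = \frac{1}{\left(-658\right)^{2} + \frac{3677720}{3}} = \frac{1}{432964 + \frac{3677720}{3}} = \frac{1}{\frac{4976612}{3}} = \frac{3}{4976612}$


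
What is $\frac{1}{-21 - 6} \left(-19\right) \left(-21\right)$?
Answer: $- \frac{133}{9} \approx -14.778$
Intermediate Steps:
$\frac{1}{-21 - 6} \left(-19\right) \left(-21\right) = \frac{1}{-27} \left(-19\right) \left(-21\right) = \left(- \frac{1}{27}\right) \left(-19\right) \left(-21\right) = \frac{19}{27} \left(-21\right) = - \frac{133}{9}$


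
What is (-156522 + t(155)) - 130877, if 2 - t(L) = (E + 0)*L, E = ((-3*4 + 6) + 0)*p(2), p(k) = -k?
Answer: -289257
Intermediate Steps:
E = 12 (E = ((-3*4 + 6) + 0)*(-1*2) = ((-12 + 6) + 0)*(-2) = (-6 + 0)*(-2) = -6*(-2) = 12)
t(L) = 2 - 12*L (t(L) = 2 - (12 + 0)*L = 2 - 12*L)
(-156522 + t(155)) - 130877 = (-156522 + (2 - 12*155)) - 130877 = (-156522 + (2 - 1860)) - 130877 = (-156522 - 1858) - 130877 = -158380 - 130877 = -289257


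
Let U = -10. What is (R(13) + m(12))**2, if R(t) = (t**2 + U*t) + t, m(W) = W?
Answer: 4096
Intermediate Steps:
R(t) = t**2 - 9*t (R(t) = (t**2 - 10*t) + t = t**2 - 9*t)
(R(13) + m(12))**2 = (13*(-9 + 13) + 12)**2 = (13*4 + 12)**2 = (52 + 12)**2 = 64**2 = 4096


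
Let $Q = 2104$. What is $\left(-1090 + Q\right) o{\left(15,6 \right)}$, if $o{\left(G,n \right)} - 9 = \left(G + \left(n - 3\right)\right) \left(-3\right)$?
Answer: $-45630$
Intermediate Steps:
$o{\left(G,n \right)} = 18 - 3 G - 3 n$ ($o{\left(G,n \right)} = 9 + \left(G + \left(n - 3\right)\right) \left(-3\right) = 9 + \left(G + \left(-3 + n\right)\right) \left(-3\right) = 9 + \left(-3 + G + n\right) \left(-3\right) = 9 - \left(-9 + 3 G + 3 n\right) = 18 - 3 G - 3 n$)
$\left(-1090 + Q\right) o{\left(15,6 \right)} = \left(-1090 + 2104\right) \left(18 - 45 - 18\right) = 1014 \left(18 - 45 - 18\right) = 1014 \left(-45\right) = -45630$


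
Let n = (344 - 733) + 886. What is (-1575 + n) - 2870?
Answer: -3948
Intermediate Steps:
n = 497 (n = -389 + 886 = 497)
(-1575 + n) - 2870 = (-1575 + 497) - 2870 = -1078 - 2870 = -3948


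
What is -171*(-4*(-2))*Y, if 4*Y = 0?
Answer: 0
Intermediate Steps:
Y = 0 (Y = (¼)*0 = 0)
-171*(-4*(-2))*Y = -171*(-4*(-2))*0 = -1368*0 = -171*0 = 0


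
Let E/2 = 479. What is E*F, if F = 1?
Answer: 958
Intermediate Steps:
E = 958 (E = 2*479 = 958)
E*F = 958*1 = 958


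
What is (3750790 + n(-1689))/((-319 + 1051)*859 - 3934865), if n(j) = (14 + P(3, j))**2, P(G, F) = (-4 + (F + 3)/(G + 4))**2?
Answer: -8643682111114/7937890877 ≈ -1088.9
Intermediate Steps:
P(G, F) = (-4 + (3 + F)/(4 + G))**2
n(j) = (14 + (25 - j)**2/49)**2 (n(j) = (14 + (13 - j + 4*3)**2/(4 + 3)**2)**2 = (14 + (13 - j + 12)**2/7**2)**2 = (14 + (25 - j)**2/49)**2)
(3750790 + n(-1689))/((-319 + 1051)*859 - 3934865) = (3750790 + (686 + (-25 - 1689)**2)**2/2401)/((-319 + 1051)*859 - 3934865) = (3750790 + (686 + (-1714)**2)**2/2401)/(732*859 - 3934865) = (3750790 + (686 + 2937796)**2/2401)/(628788 - 3934865) = (3750790 + (1/2401)*2938482**2)/(-3306077) = (3750790 + (1/2401)*8634676464324)*(-1/3306077) = (3750790 + 8634676464324/2401)*(-1/3306077) = (8643682111114/2401)*(-1/3306077) = -8643682111114/7937890877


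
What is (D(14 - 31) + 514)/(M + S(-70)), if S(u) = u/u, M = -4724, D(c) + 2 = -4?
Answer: -508/4723 ≈ -0.10756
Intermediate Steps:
D(c) = -6 (D(c) = -2 - 4 = -6)
S(u) = 1
(D(14 - 31) + 514)/(M + S(-70)) = (-6 + 514)/(-4724 + 1) = 508/(-4723) = 508*(-1/4723) = -508/4723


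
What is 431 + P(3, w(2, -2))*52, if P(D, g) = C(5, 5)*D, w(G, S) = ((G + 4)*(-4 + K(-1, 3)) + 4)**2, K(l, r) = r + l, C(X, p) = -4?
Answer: -193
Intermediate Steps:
K(l, r) = l + r
w(G, S) = (-4 - 2*G)**2 (w(G, S) = ((G + 4)*(-4 + (-1 + 3)) + 4)**2 = ((4 + G)*(-4 + 2) + 4)**2 = ((4 + G)*(-2) + 4)**2 = ((-8 - 2*G) + 4)**2 = (-4 - 2*G)**2)
P(D, g) = -4*D
431 + P(3, w(2, -2))*52 = 431 - 4*3*52 = 431 - 12*52 = 431 - 624 = -193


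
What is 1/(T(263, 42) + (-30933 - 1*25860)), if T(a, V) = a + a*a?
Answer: 1/12639 ≈ 7.9120e-5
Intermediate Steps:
T(a, V) = a + a**2
1/(T(263, 42) + (-30933 - 1*25860)) = 1/(263*(1 + 263) + (-30933 - 1*25860)) = 1/(263*264 + (-30933 - 25860)) = 1/(69432 - 56793) = 1/12639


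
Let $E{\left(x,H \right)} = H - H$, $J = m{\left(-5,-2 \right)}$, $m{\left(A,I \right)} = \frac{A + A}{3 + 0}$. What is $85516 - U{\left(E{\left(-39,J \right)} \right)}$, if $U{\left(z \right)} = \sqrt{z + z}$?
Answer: $85516$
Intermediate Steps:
$m{\left(A,I \right)} = \frac{2 A}{3}$
$J = - \frac{10}{3}$ ($J = \frac{2}{3} \left(-5\right) = - \frac{10}{3} \approx -3.3333$)
$E{\left(x,H \right)} = 0$
$U{\left(z \right)} = \sqrt{2} \sqrt{z}$ ($U{\left(z \right)} = \sqrt{2 z} = \sqrt{2} \sqrt{z}$)
$85516 - U{\left(E{\left(-39,J \right)} \right)} = 85516 - \sqrt{2} \sqrt{0} = 85516 - \sqrt{2} \cdot 0 = 85516 - 0 = 85516 + 0 = 85516$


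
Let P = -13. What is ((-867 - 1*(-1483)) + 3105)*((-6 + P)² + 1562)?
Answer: 7155483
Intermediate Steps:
((-867 - 1*(-1483)) + 3105)*((-6 + P)² + 1562) = ((-867 - 1*(-1483)) + 3105)*((-6 - 13)² + 1562) = ((-867 + 1483) + 3105)*((-19)² + 1562) = (616 + 3105)*(361 + 1562) = 3721*1923 = 7155483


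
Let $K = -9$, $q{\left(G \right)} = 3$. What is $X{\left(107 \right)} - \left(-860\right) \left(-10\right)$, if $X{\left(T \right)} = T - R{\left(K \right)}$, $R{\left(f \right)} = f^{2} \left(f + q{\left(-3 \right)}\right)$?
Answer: $-8007$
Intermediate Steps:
$R{\left(f \right)} = f^{2} \left(3 + f\right)$ ($R{\left(f \right)} = f^{2} \left(f + 3\right) = f^{2} \left(3 + f\right)$)
$X{\left(T \right)} = 486 + T$ ($X{\left(T \right)} = T - \left(-9\right)^{2} \left(3 - 9\right) = T - 81 \left(-6\right) = T - -486 = T + 486 = 486 + T$)
$X{\left(107 \right)} - \left(-860\right) \left(-10\right) = \left(486 + 107\right) - \left(-860\right) \left(-10\right) = 593 - 8600 = -8007$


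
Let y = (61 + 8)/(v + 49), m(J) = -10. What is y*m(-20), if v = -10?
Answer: -230/13 ≈ -17.692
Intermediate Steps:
y = 23/13 (y = (61 + 8)/(-10 + 49) = 69/39 = 69*(1/39) = 23/13 ≈ 1.7692)
y*m(-20) = (23/13)*(-10) = -230/13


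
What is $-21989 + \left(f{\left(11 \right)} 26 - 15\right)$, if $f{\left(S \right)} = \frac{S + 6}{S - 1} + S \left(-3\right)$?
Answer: $- \frac{114089}{5} \approx -22818.0$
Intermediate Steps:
$f{\left(S \right)} = - 3 S + \frac{6 + S}{-1 + S}$ ($f{\left(S \right)} = \frac{6 + S}{-1 + S} - 3 S = - 3 S + \frac{6 + S}{-1 + S}$)
$-21989 + \left(f{\left(11 \right)} 26 - 15\right) = -21989 + \left(\frac{6 - 3 \cdot 11^{2} + 4 \cdot 11}{-1 + 11} \cdot 26 - 15\right) = -21989 + \left(\frac{6 - 363 + 44}{10} \cdot 26 - 15\right) = -21989 + \left(\frac{1}{10} \left(-313\right) 26 - 15\right) = -21989 - \frac{4144}{5} = - \frac{114089}{5}$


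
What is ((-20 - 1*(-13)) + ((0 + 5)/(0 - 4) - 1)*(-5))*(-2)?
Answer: -17/2 ≈ -8.5000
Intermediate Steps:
((-20 - 1*(-13)) + ((0 + 5)/(0 - 4) - 1)*(-5))*(-2) = ((-20 + 13) + (5/(-4) - 1)*(-5))*(-2) = (-7 + (5*(-1/4) - 1)*(-5))*(-2) = (-7 + (-5/4 - 1)*(-5))*(-2) = (-7 - 9/4*(-5))*(-2) = (-7 + 45/4)*(-2) = (17/4)*(-2) = -17/2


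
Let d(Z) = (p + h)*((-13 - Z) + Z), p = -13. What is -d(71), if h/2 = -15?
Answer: -559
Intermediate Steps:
h = -30 (h = 2*(-15) = -30)
d(Z) = 559 (d(Z) = (-13 - 30)*((-13 - Z) + Z) = -43*(-13) = 559)
-d(71) = -1*559 = -559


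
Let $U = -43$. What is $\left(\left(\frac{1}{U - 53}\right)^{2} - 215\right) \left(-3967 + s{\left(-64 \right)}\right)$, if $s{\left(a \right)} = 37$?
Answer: $\frac{1297842545}{1536} \approx 8.4495 \cdot 10^{5}$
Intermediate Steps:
$\left(\left(\frac{1}{U - 53}\right)^{2} - 215\right) \left(-3967 + s{\left(-64 \right)}\right) = \left(\left(\frac{1}{-43 - 53}\right)^{2} - 215\right) \left(-3967 + 37\right) = \left(\left(\frac{1}{-96}\right)^{2} - 215\right) \left(-3930\right) = \left(\left(- \frac{1}{96}\right)^{2} - 215\right) \left(-3930\right) = \left(\frac{1}{9216} - 215\right) \left(-3930\right) = \left(- \frac{1981439}{9216}\right) \left(-3930\right) = \frac{1297842545}{1536}$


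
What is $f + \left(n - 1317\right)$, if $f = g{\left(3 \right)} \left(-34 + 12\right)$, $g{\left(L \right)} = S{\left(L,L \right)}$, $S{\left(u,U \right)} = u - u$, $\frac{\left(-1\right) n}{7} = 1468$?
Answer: $-11593$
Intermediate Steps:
$n = -10276$ ($n = \left(-7\right) 1468 = -10276$)
$S{\left(u,U \right)} = 0$
$g{\left(L \right)} = 0$
$f = 0$ ($f = 0 \left(-34 + 12\right) = 0 \left(-22\right) = 0$)
$f + \left(n - 1317\right) = 0 - 11593 = -11593$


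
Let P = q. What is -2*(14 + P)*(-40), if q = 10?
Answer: 1920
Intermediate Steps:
P = 10
-2*(14 + P)*(-40) = -2*(14 + 10)*(-40) = -2*24*(-40) = -48*(-40) = 1920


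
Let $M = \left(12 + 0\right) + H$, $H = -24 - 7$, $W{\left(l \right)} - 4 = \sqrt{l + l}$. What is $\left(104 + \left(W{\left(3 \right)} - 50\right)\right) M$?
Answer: $-1102 - 19 \sqrt{6} \approx -1148.5$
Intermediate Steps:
$W{\left(l \right)} = 4 + \sqrt{2} \sqrt{l}$ ($W{\left(l \right)} = 4 + \sqrt{l + l} = 4 + \sqrt{2 l} = 4 + \sqrt{2} \sqrt{l}$)
$H = -31$
$M = -19$ ($M = \left(12 + 0\right) - 31 = 12 - 31 = -19$)
$\left(104 + \left(W{\left(3 \right)} - 50\right)\right) M = \left(104 - \left(46 - \sqrt{2} \sqrt{3}\right)\right) \left(-19\right) = \left(104 - \left(46 - \sqrt{6}\right)\right) \left(-19\right) = \left(58 + \sqrt{6}\right) \left(-19\right) = -1102 - 19 \sqrt{6}$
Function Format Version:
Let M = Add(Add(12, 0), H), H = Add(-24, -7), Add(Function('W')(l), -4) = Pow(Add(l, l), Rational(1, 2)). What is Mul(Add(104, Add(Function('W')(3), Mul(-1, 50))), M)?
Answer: Add(-1102, Mul(-19, Pow(6, Rational(1, 2)))) ≈ -1148.5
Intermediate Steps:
Function('W')(l) = Add(4, Mul(Pow(2, Rational(1, 2)), Pow(l, Rational(1, 2)))) (Function('W')(l) = Add(4, Pow(Add(l, l), Rational(1, 2))) = Add(4, Pow(Mul(2, l), Rational(1, 2))) = Add(4, Mul(Pow(2, Rational(1, 2)), Pow(l, Rational(1, 2)))))
H = -31
M = -19 (M = Add(Add(12, 0), -31) = Add(12, -31) = -19)
Mul(Add(104, Add(Function('W')(3), Mul(-1, 50))), M) = Mul(Add(104, Add(Add(4, Mul(Pow(2, Rational(1, 2)), Pow(3, Rational(1, 2)))), Mul(-1, 50))), -19) = Mul(Add(104, Add(Add(4, Pow(6, Rational(1, 2))), -50)), -19) = Mul(Add(104, Add(-46, Pow(6, Rational(1, 2)))), -19) = Mul(Add(58, Pow(6, Rational(1, 2))), -19) = Add(-1102, Mul(-19, Pow(6, Rational(1, 2))))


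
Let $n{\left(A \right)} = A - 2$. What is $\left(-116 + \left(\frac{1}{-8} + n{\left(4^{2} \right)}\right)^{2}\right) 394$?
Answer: $\frac{964709}{32} \approx 30147.0$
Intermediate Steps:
$n{\left(A \right)} = -2 + A$
$\left(-116 + \left(\frac{1}{-8} + n{\left(4^{2} \right)}\right)^{2}\right) 394 = \left(-116 + \left(\frac{1}{-8} - \left(2 - 4^{2}\right)\right)^{2}\right) 394 = \left(-116 + \left(- \frac{1}{8} + \left(-2 + 16\right)\right)^{2}\right) 394 = \left(-116 + \left(- \frac{1}{8} + 14\right)^{2}\right) 394 = \left(-116 + \left(\frac{111}{8}\right)^{2}\right) 394 = \left(-116 + \frac{12321}{64}\right) 394 = \frac{4897}{64} \cdot 394 = \frac{964709}{32}$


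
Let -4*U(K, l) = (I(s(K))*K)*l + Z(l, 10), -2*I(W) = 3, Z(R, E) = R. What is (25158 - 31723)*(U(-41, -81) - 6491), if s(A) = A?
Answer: 274436695/8 ≈ 3.4305e+7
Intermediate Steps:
I(W) = -3/2 (I(W) = -½*3 = -3/2)
U(K, l) = -l/4 + 3*K*l/8 (U(K, l) = -((-3*K/2)*l + l)/4 = -(-3*K*l/2 + l)/4 = -(l - 3*K*l/2)/4 = -l/4 + 3*K*l/8)
(25158 - 31723)*(U(-41, -81) - 6491) = (25158 - 31723)*((⅛)*(-81)*(-2 + 3*(-41)) - 6491) = -6565*((⅛)*(-81)*(-2 - 123) - 6491) = -6565*((⅛)*(-81)*(-125) - 6491) = -6565*(10125/8 - 6491) = -6565*(-41803/8) = 274436695/8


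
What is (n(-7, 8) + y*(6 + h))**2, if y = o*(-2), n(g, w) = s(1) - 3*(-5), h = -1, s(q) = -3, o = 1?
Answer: 4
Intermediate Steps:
n(g, w) = 12 (n(g, w) = -3 - 3*(-5) = -3 + 15 = 12)
y = -2 (y = 1*(-2) = -2)
(n(-7, 8) + y*(6 + h))**2 = (12 - 2*(6 - 1))**2 = (12 - 2*5)**2 = (12 - 10)**2 = 2**2 = 4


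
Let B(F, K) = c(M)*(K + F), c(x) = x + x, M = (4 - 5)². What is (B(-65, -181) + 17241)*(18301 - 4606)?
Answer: 229377555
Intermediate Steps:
M = 1 (M = (-1)² = 1)
c(x) = 2*x
B(F, K) = 2*F + 2*K (B(F, K) = (2*1)*(K + F) = 2*(F + K) = 2*F + 2*K)
(B(-65, -181) + 17241)*(18301 - 4606) = ((2*(-65) + 2*(-181)) + 17241)*(18301 - 4606) = ((-130 - 362) + 17241)*13695 = (-492 + 17241)*13695 = 16749*13695 = 229377555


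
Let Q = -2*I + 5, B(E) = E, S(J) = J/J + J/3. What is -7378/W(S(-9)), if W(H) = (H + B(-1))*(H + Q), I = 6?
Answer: -7378/27 ≈ -273.26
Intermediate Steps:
S(J) = 1 + J/3 (S(J) = 1 + J*(⅓) = 1 + J/3)
Q = -7 (Q = -2*6 + 5 = -12 + 5 = -7)
W(H) = (-1 + H)*(-7 + H) (W(H) = (H - 1)*(H - 7) = (-1 + H)*(-7 + H))
-7378/W(S(-9)) = -7378/(7 + (1 + (⅓)*(-9))² - 8*(1 + (⅓)*(-9))) = -7378/(7 + (1 - 3)² - 8*(1 - 3)) = -7378/(7 + (-2)² - 8*(-2)) = -7378/(7 + 4 + 16) = -7378/27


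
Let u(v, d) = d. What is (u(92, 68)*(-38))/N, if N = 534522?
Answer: -1292/267261 ≈ -0.0048342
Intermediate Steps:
(u(92, 68)*(-38))/N = (68*(-38))/534522 = -2584*1/534522 = -1292/267261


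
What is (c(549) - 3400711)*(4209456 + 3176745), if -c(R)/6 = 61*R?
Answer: -26602473900645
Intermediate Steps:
c(R) = -366*R
(c(549) - 3400711)*(4209456 + 3176745) = (-366*549 - 3400711)*(4209456 + 3176745) = (-200934 - 3400711)*7386201 = -3601645*7386201 = -26602473900645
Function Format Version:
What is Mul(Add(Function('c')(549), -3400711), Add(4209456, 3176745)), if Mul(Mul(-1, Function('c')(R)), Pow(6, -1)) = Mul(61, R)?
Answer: -26602473900645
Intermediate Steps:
Function('c')(R) = Mul(-366, R) (Function('c')(R) = Mul(-6, Mul(61, R)) = Mul(-366, R))
Mul(Add(Function('c')(549), -3400711), Add(4209456, 3176745)) = Mul(Add(Mul(-366, 549), -3400711), Add(4209456, 3176745)) = Mul(Add(-200934, -3400711), 7386201) = Mul(-3601645, 7386201) = -26602473900645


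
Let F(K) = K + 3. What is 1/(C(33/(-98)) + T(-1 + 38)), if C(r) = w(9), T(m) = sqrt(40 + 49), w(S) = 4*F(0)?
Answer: 12/55 - sqrt(89)/55 ≈ 0.046655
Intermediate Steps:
F(K) = 3 + K
w(S) = 12 (w(S) = 4*(3 + 0) = 4*3 = 12)
T(m) = sqrt(89)
C(r) = 12
1/(C(33/(-98)) + T(-1 + 38)) = 1/(12 + sqrt(89))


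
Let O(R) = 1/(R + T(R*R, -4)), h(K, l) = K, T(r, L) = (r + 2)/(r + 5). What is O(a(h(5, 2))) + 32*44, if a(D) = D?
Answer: 83082/59 ≈ 1408.2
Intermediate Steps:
T(r, L) = (2 + r)/(5 + r)
O(R) = 1/(R + (2 + R²)/(5 + R²)) (O(R) = 1/(R + (2 + R*R)/(5 + R*R)) = 1/(R + (2 + R²)/(5 + R²)))
O(a(h(5, 2))) + 32*44 = (5 + 5²)/(2 + 5² + 5*(5 + 5²)) + 32*44 = (5 + 25)/(2 + 25 + 5*(5 + 25)) + 1408 = 30/(2 + 25 + 5*30) + 1408 = 30/(2 + 25 + 150) + 1408 = 30/177 + 1408 = (1/177)*30 + 1408 = 10/59 + 1408 = 83082/59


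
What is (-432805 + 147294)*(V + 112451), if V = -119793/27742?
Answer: -890650379343839/27742 ≈ -3.2105e+10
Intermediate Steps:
V = -119793/27742 (V = -119793*1/27742 = -119793/27742 ≈ -4.3181)
(-432805 + 147294)*(V + 112451) = (-432805 + 147294)*(-119793/27742 + 112451) = -285511*3119495849/27742 = -890650379343839/27742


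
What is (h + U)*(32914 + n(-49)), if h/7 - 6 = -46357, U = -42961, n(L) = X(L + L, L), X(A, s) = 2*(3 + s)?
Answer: -12059393596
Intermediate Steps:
X(A, s) = 6 + 2*s
n(L) = 6 + 2*L
h = -324457 (h = 42 + 7*(-46357) = 42 - 324499 = -324457)
(h + U)*(32914 + n(-49)) = (-324457 - 42961)*(32914 + (6 + 2*(-49))) = -367418*(32914 + (6 - 98)) = -367418*(32914 - 92) = -367418*32822 = -12059393596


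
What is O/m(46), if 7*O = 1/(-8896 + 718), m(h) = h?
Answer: -1/2633316 ≈ -3.7975e-7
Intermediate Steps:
O = -1/57246 (O = 1/(7*(-8896 + 718)) = (⅐)/(-8178) = (⅐)*(-1/8178) = -1/57246 ≈ -1.7468e-5)
O/m(46) = -1/57246/46 = -1/57246*1/46 = -1/2633316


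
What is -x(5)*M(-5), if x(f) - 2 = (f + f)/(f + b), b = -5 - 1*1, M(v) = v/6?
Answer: -20/3 ≈ -6.6667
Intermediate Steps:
M(v) = v/6 (M(v) = v*(1/6) = v/6)
b = -6 (b = -5 - 1 = -6)
x(f) = 2 + 2*f/(-6 + f) (x(f) = 2 + (f + f)/(f - 6) = 2 + (2*f)/(-6 + f) = 2 + 2*f/(-6 + f))
-x(5)*M(-5) = -4*(-3 + 5)/(-6 + 5)*(1/6)*(-5) = -4*2/(-1)*(-5)/6 = -4*(-1)*2*(-5)/6 = -(-8)*(-5)/6 = -1*20/3 = -20/3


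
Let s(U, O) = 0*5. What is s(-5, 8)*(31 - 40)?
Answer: 0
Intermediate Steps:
s(U, O) = 0
s(-5, 8)*(31 - 40) = 0*(31 - 40) = 0*(-9) = 0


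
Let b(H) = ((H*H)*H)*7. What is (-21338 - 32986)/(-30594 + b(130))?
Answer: -27162/7674203 ≈ -0.0035394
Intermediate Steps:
b(H) = 7*H**3 (b(H) = (H**2*H)*7 = H**3*7 = 7*H**3)
(-21338 - 32986)/(-30594 + b(130)) = (-21338 - 32986)/(-30594 + 7*130**3) = -54324/(-30594 + 7*2197000) = -54324/(-30594 + 15379000) = -54324/15348406 = -54324*1/15348406 = -27162/7674203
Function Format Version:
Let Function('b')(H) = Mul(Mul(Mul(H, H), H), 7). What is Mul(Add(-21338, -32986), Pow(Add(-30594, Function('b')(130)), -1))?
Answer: Rational(-27162, 7674203) ≈ -0.0035394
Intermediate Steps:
Function('b')(H) = Mul(7, Pow(H, 3)) (Function('b')(H) = Mul(Mul(Pow(H, 2), H), 7) = Mul(Pow(H, 3), 7) = Mul(7, Pow(H, 3)))
Mul(Add(-21338, -32986), Pow(Add(-30594, Function('b')(130)), -1)) = Mul(Add(-21338, -32986), Pow(Add(-30594, Mul(7, Pow(130, 3))), -1)) = Mul(-54324, Pow(Add(-30594, Mul(7, 2197000)), -1)) = Mul(-54324, Pow(Add(-30594, 15379000), -1)) = Mul(-54324, Pow(15348406, -1)) = Mul(-54324, Rational(1, 15348406)) = Rational(-27162, 7674203)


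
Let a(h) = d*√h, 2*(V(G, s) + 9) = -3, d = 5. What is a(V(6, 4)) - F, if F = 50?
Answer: -50 + 5*I*√42/2 ≈ -50.0 + 16.202*I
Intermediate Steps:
V(G, s) = -21/2 (V(G, s) = -9 + (½)*(-3) = -9 - 3/2 = -21/2)
a(h) = 5*√h
a(V(6, 4)) - F = 5*√(-21/2) - 1*50 = 5*(I*√42/2) - 50 = 5*I*√42/2 - 50 = -50 + 5*I*√42/2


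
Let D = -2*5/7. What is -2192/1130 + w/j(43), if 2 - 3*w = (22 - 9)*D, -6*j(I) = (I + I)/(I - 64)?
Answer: 196952/24295 ≈ 8.1067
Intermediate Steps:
D = -10/7 (D = -10*⅐ = -10/7 ≈ -1.4286)
j(I) = -I/(3*(-64 + I)) (j(I) = -(I + I)/(6*(I - 64)) = -2*I/(6*(-64 + I)) = -I/(3*(-64 + I)))
w = 48/7 (w = ⅔ - (22 - 9)*(-10)/(3*7) = ⅔ - 13*(-10)/(3*7) = ⅔ - ⅓*(-130/7) = ⅔ + 130/21 = 48/7 ≈ 6.8571)
-2192/1130 + w/j(43) = -2192/1130 + 48/(7*((-1*43/(-192 + 3*43)))) = -2192*1/1130 + 48/(7*((-1*43/(-192 + 129)))) = -1096/565 + 48/(7*((-1*43/(-63)))) = -1096/565 + 48/(7*((-1*43*(-1/63)))) = -1096/565 + 48/(7*(43/63)) = -1096/565 + (48/7)*(63/43) = -1096/565 + 432/43 = 196952/24295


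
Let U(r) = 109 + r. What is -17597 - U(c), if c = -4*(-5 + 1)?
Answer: -17722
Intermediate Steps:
c = 16 (c = -4*(-4) = 16)
-17597 - U(c) = -17597 - (109 + 16) = -17597 - 1*125 = -17597 - 125 = -17722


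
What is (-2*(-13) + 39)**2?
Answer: 4225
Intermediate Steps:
(-2*(-13) + 39)**2 = (26 + 39)**2 = 65**2 = 4225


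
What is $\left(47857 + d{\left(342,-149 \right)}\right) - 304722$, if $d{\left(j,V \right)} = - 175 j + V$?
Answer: $-316864$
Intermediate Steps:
$d{\left(j,V \right)} = V - 175 j$
$\left(47857 + d{\left(342,-149 \right)}\right) - 304722 = \left(47857 - 59999\right) - 304722 = -12142 - 304722 = -316864$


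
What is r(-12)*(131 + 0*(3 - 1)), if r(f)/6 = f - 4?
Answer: -12576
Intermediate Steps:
r(f) = -24 + 6*f (r(f) = 6*(f - 4) = 6*(-4 + f) = -24 + 6*f)
r(-12)*(131 + 0*(3 - 1)) = (-24 + 6*(-12))*(131 + 0*(3 - 1)) = (-24 - 72)*(131 + 0*2) = -96*(131 + 0) = -96*131 = -12576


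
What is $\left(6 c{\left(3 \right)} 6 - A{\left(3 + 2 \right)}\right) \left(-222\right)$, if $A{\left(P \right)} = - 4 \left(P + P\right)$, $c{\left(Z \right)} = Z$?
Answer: $-32856$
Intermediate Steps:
$A{\left(P \right)} = - 8 P$ ($A{\left(P \right)} = - 4 \cdot 2 P = - 8 P$)
$\left(6 c{\left(3 \right)} 6 - A{\left(3 + 2 \right)}\right) \left(-222\right) = \left(6 \cdot 3 \cdot 6 - - 8 \left(3 + 2\right)\right) \left(-222\right) = \left(18 \cdot 6 - \left(-8\right) 5\right) \left(-222\right) = \left(108 - -40\right) \left(-222\right) = \left(108 + 40\right) \left(-222\right) = 148 \left(-222\right) = -32856$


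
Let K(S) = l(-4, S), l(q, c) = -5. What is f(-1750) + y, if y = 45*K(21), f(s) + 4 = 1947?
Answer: 1718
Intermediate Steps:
f(s) = 1943 (f(s) = -4 + 1947 = 1943)
K(S) = -5
y = -225 (y = 45*(-5) = -225)
f(-1750) + y = 1943 - 225 = 1718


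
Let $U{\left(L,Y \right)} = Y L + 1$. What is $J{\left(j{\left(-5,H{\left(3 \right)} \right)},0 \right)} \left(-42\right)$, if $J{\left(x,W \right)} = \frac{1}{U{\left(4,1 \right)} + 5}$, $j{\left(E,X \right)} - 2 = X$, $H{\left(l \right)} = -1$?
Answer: $- \frac{21}{5} \approx -4.2$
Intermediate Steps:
$j{\left(E,X \right)} = 2 + X$
$U{\left(L,Y \right)} = 1 + L Y$ ($U{\left(L,Y \right)} = L Y + 1 = 1 + L Y$)
$J{\left(x,W \right)} = \frac{1}{10}$ ($J{\left(x,W \right)} = \frac{1}{\left(1 + 4 \cdot 1\right) + 5} = \frac{1}{\left(1 + 4\right) + 5} = \frac{1}{5 + 5} = \frac{1}{10}$)
$J{\left(j{\left(-5,H{\left(3 \right)} \right)},0 \right)} \left(-42\right) = \frac{1}{10} \left(-42\right) = - \frac{21}{5}$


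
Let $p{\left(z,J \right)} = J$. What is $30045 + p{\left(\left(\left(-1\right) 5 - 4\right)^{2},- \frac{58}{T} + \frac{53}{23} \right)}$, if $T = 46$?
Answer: $\frac{691059}{23} \approx 30046.0$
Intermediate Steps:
$30045 + p{\left(\left(\left(-1\right) 5 - 4\right)^{2},- \frac{58}{T} + \frac{53}{23} \right)} = 30045 + \left(- \frac{58}{46} + \frac{53}{23}\right) = 30045 + \left(\left(-58\right) \frac{1}{46} + 53 \cdot \frac{1}{23}\right) = 30045 + \left(- \frac{29}{23} + \frac{53}{23}\right) = 30045 + \frac{24}{23} = \frac{691059}{23}$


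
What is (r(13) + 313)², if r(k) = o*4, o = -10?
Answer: 74529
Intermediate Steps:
r(k) = -40 (r(k) = -10*4 = -40)
(r(13) + 313)² = (-40 + 313)² = 273² = 74529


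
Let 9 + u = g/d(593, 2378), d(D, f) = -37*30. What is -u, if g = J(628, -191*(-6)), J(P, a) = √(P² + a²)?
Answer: 9 + √17077/111 ≈ 10.177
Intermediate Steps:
d(D, f) = -1110
g = 10*√17077 (g = √(628² + (-191*(-6))²) = √(394384 + 1146²) = √(394384 + 1313316) = √1707700 = 10*√17077 ≈ 1306.8)
u = -9 - √17077/111 (u = -9 + (10*√17077)/(-1110) = -9 + (10*√17077)*(-1/1110) = -9 - √17077/111 ≈ -10.177)
-u = -(-9 - √17077/111) = 9 + √17077/111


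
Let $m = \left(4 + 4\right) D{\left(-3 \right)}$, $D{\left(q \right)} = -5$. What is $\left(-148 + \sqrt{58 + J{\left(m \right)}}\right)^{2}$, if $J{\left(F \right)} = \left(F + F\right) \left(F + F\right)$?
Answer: $\left(148 - \sqrt{6458}\right)^{2} \approx 4574.9$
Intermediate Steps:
$m = -40$ ($m = \left(4 + 4\right) \left(-5\right) = 8 \left(-5\right) = -40$)
$J{\left(F \right)} = 4 F^{2}$ ($J{\left(F \right)} = 2 F 2 F = 4 F^{2}$)
$\left(-148 + \sqrt{58 + J{\left(m \right)}}\right)^{2} = \left(-148 + \sqrt{58 + 4 \left(-40\right)^{2}}\right)^{2} = \left(-148 + \sqrt{58 + 4 \cdot 1600}\right)^{2} = \left(-148 + \sqrt{58 + 6400}\right)^{2} = \left(-148 + \sqrt{6458}\right)^{2}$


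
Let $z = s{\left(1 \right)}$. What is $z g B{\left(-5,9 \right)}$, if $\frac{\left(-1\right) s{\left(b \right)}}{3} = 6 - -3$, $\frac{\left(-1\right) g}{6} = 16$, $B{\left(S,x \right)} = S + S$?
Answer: $-25920$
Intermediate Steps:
$B{\left(S,x \right)} = 2 S$
$g = -96$ ($g = \left(-6\right) 16 = -96$)
$s{\left(b \right)} = -27$ ($s{\left(b \right)} = - 3 \left(6 - -3\right) = - 3 \left(6 + 3\right) = \left(-3\right) 9 = -27$)
$z = -27$
$z g B{\left(-5,9 \right)} = \left(-27\right) \left(-96\right) 2 \left(-5\right) = 2592 \left(-10\right) = -25920$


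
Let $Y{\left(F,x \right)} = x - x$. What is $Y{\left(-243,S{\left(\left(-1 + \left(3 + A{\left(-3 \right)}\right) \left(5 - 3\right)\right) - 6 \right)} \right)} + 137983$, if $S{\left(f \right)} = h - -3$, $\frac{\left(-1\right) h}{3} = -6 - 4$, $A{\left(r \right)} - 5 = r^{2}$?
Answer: $137983$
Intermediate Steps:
$A{\left(r \right)} = 5 + r^{2}$
$h = 30$ ($h = - 3 \left(-6 - 4\right) = \left(-3\right) \left(-10\right) = 30$)
$S{\left(f \right)} = 33$ ($S{\left(f \right)} = 30 - -3 = 30 + 3 = 33$)
$Y{\left(F,x \right)} = 0$
$Y{\left(-243,S{\left(\left(-1 + \left(3 + A{\left(-3 \right)}\right) \left(5 - 3\right)\right) - 6 \right)} \right)} + 137983 = 0 + 137983 = 137983$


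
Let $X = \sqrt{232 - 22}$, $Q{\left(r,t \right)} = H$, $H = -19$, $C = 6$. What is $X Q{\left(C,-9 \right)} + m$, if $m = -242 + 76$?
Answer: $-166 - 19 \sqrt{210} \approx -441.34$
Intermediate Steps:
$Q{\left(r,t \right)} = -19$
$X = \sqrt{210} \approx 14.491$
$m = -166$
$X Q{\left(C,-9 \right)} + m = \sqrt{210} \left(-19\right) - 166 = - 19 \sqrt{210} - 166 = -166 - 19 \sqrt{210}$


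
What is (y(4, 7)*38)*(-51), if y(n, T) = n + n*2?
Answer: -23256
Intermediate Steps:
y(n, T) = 3*n (y(n, T) = n + 2*n = 3*n)
(y(4, 7)*38)*(-51) = ((3*4)*38)*(-51) = (12*38)*(-51) = 456*(-51) = -23256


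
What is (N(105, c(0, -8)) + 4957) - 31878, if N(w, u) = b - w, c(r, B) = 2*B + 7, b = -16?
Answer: -27042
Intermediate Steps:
c(r, B) = 7 + 2*B
N(w, u) = -16 - w
(N(105, c(0, -8)) + 4957) - 31878 = ((-16 - 1*105) + 4957) - 31878 = ((-16 - 105) + 4957) - 31878 = (-121 + 4957) - 31878 = 4836 - 31878 = -27042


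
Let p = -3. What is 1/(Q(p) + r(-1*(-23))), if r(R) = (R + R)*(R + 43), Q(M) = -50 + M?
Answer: 1/2983 ≈ 0.00033523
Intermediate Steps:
r(R) = 2*R*(43 + R) (r(R) = (2*R)*(43 + R) = 2*R*(43 + R))
1/(Q(p) + r(-1*(-23))) = 1/((-50 - 3) + 2*(-1*(-23))*(43 - 1*(-23))) = 1/(-53 + 2*23*(43 + 23)) = 1/(-53 + 2*23*66) = 1/(-53 + 3036) = 1/2983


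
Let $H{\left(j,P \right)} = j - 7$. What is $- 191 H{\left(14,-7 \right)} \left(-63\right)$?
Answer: $84231$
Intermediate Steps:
$H{\left(j,P \right)} = -7 + j$
$- 191 H{\left(14,-7 \right)} \left(-63\right) = - 191 \left(-7 + 14\right) \left(-63\right) = \left(-191\right) 7 \left(-63\right) = \left(-1337\right) \left(-63\right) = 84231$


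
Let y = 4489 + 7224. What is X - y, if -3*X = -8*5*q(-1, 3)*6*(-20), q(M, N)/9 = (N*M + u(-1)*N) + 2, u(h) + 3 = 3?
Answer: 2687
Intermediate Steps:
u(h) = 0 (u(h) = -3 + 3 = 0)
y = 11713
q(M, N) = 18 + 9*M*N (q(M, N) = 9*((N*M + 0*N) + 2) = 9*((M*N + 0) + 2) = 9*(M*N + 2) = 9*(2 + M*N) = 18 + 9*M*N)
X = 14400 (X = -(-8*5*(18 + 9*(-1)*3)*6)*(-20)/3 = -(-8*5*(18 - 27)*6)*(-20)/3 = -(-8*5*(-9)*6)*(-20)/3 = -(-(-360)*6)*(-20)/3 = -(-8*(-270))*(-20)/3 = -720*(-20) = -⅓*(-43200) = 14400)
X - y = 14400 - 1*11713 = 14400 - 11713 = 2687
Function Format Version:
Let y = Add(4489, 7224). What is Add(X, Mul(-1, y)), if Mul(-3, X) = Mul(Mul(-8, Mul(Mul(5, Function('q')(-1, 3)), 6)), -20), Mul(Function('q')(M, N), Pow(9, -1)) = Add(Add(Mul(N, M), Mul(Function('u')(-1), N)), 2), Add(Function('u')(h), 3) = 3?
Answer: 2687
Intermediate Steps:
Function('u')(h) = 0 (Function('u')(h) = Add(-3, 3) = 0)
y = 11713
Function('q')(M, N) = Add(18, Mul(9, M, N)) (Function('q')(M, N) = Mul(9, Add(Add(Mul(N, M), Mul(0, N)), 2)) = Mul(9, Add(Add(Mul(M, N), 0), 2)) = Mul(9, Add(Mul(M, N), 2)) = Mul(9, Add(2, Mul(M, N))) = Add(18, Mul(9, M, N)))
X = 14400 (X = Mul(Rational(-1, 3), Mul(Mul(-8, Mul(Mul(5, Add(18, Mul(9, -1, 3))), 6)), -20)) = Mul(Rational(-1, 3), Mul(Mul(-8, Mul(Mul(5, Add(18, -27)), 6)), -20)) = Mul(Rational(-1, 3), Mul(Mul(-8, Mul(Mul(5, -9), 6)), -20)) = Mul(Rational(-1, 3), Mul(Mul(-8, Mul(-45, 6)), -20)) = Mul(Rational(-1, 3), Mul(Mul(-8, -270), -20)) = Mul(Rational(-1, 3), Mul(2160, -20)) = Mul(Rational(-1, 3), -43200) = 14400)
Add(X, Mul(-1, y)) = Add(14400, Mul(-1, 11713)) = Add(14400, -11713) = 2687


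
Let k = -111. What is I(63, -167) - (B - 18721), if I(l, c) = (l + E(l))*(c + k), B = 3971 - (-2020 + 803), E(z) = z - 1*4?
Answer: -20383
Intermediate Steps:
E(z) = -4 + z (E(z) = z - 4 = -4 + z)
B = 5188 (B = 3971 - 1*(-1217) = 3971 + 1217 = 5188)
I(l, c) = (-111 + c)*(-4 + 2*l) (I(l, c) = (l + (-4 + l))*(c - 111) = (-4 + 2*l)*(-111 + c) = (-111 + c)*(-4 + 2*l))
I(63, -167) - (B - 18721) = (444 - 222*63 - 167*63 - 167*(-4 + 63)) - (5188 - 18721) = (444 - 13986 - 10521 - 167*59) - 1*(-13533) = (444 - 13986 - 10521 - 9853) + 13533 = -33916 + 13533 = -20383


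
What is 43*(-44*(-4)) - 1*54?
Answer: 7514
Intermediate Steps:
43*(-44*(-4)) - 1*54 = 43*176 - 54 = 7568 - 54 = 7514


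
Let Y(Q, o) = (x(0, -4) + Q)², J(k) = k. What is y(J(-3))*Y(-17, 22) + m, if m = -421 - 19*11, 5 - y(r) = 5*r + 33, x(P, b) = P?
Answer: -4387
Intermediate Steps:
Y(Q, o) = Q² (Y(Q, o) = (0 + Q)² = Q²)
y(r) = -28 - 5*r (y(r) = 5 - (5*r + 33) = 5 - (33 + 5*r) = 5 + (-33 - 5*r) = -28 - 5*r)
m = -630 (m = -421 - 1*209 = -421 - 209 = -630)
y(J(-3))*Y(-17, 22) + m = (-28 - 5*(-3))*(-17)² - 630 = (-28 + 15)*289 - 630 = -13*289 - 630 = -3757 - 630 = -4387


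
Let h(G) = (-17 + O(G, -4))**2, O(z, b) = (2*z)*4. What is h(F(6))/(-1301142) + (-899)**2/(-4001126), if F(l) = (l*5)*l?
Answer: -2288395083899/1301508271473 ≈ -1.7583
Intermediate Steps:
O(z, b) = 8*z
F(l) = 5*l**2 (F(l) = (5*l)*l = 5*l**2)
h(G) = (-17 + 8*G)**2
h(F(6))/(-1301142) + (-899)**2/(-4001126) = (-17 + 8*(5*6**2))**2/(-1301142) + (-899)**2/(-4001126) = (-17 + 8*(5*36))**2*(-1/1301142) + 808201*(-1/4001126) = (-17 + 8*180)**2*(-1/1301142) - 808201/4001126 = (-17 + 1440)**2*(-1/1301142) - 808201/4001126 = 1423**2*(-1/1301142) - 808201/4001126 = 2024929*(-1/1301142) - 808201/4001126 = -2024929/1301142 - 808201/4001126 = -2288395083899/1301508271473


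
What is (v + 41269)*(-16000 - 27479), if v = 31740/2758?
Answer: -2475077771259/1379 ≈ -1.7948e+9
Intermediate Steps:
v = 15870/1379 (v = 31740*(1/2758) = 15870/1379 ≈ 11.508)
(v + 41269)*(-16000 - 27479) = (15870/1379 + 41269)*(-16000 - 27479) = (56925821/1379)*(-43479) = -2475077771259/1379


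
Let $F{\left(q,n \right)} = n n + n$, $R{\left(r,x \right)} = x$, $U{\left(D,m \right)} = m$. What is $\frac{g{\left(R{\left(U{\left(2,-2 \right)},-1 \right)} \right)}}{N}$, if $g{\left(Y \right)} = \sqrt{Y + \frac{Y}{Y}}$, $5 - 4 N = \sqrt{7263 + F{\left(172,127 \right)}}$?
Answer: $0$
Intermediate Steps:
$F{\left(q,n \right)} = n + n^{2}$ ($F{\left(q,n \right)} = n^{2} + n = n + n^{2}$)
$N = \frac{5}{4} - \frac{\sqrt{23519}}{4}$ ($N = \frac{5}{4} - \frac{\sqrt{7263 + 127 \left(1 + 127\right)}}{4} = \frac{5}{4} - \frac{\sqrt{7263 + 127 \cdot 128}}{4} = \frac{5}{4} - \frac{\sqrt{7263 + 16256}}{4} = \frac{5}{4} - \frac{\sqrt{23519}}{4} \approx -37.09$)
$g{\left(Y \right)} = \sqrt{1 + Y}$ ($g{\left(Y \right)} = \sqrt{Y + 1} = \sqrt{1 + Y}$)
$\frac{g{\left(R{\left(U{\left(2,-2 \right)},-1 \right)} \right)}}{N} = \frac{\sqrt{1 - 1}}{\frac{5}{4} - \frac{\sqrt{23519}}{4}} = \frac{\sqrt{0}}{\frac{5}{4} - \frac{\sqrt{23519}}{4}} = \frac{0}{\frac{5}{4} - \frac{\sqrt{23519}}{4}} = 0$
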